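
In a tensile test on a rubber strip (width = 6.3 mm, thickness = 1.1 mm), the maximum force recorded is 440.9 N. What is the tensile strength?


Area = width * thickness = 6.3 * 1.1 = 6.93 mm^2
TS = force / area = 440.9 / 6.93 = 63.62 MPa

63.62 MPa


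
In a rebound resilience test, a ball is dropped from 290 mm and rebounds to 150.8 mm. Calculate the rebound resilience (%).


Resilience = h_rebound / h_drop * 100
= 150.8 / 290 * 100
= 52.0%

52.0%


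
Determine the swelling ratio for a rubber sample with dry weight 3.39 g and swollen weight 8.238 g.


Q = W_swollen / W_dry
Q = 8.238 / 3.39
Q = 2.43

Q = 2.43


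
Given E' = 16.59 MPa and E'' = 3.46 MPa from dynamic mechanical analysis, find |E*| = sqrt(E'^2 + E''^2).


|E*| = sqrt(E'^2 + E''^2)
= sqrt(16.59^2 + 3.46^2)
= sqrt(275.2281 + 11.9716)
= 16.947 MPa

16.947 MPa


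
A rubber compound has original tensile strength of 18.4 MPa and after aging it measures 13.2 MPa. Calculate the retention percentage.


Retention = aged / original * 100
= 13.2 / 18.4 * 100
= 71.7%

71.7%


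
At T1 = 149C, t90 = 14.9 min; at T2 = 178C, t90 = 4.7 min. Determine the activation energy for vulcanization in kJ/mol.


T1 = 422.15 K, T2 = 451.15 K
1/T1 - 1/T2 = 1.5227e-04
ln(t1/t2) = ln(14.9/4.7) = 1.1538
Ea = 8.314 * 1.1538 / 1.5227e-04 = 62998.4442 J/mol
Ea = 63.0 kJ/mol

63.0 kJ/mol


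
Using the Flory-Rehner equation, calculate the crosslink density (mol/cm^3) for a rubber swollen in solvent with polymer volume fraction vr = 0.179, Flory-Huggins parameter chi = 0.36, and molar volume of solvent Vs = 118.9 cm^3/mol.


ln(1 - vr) = ln(1 - 0.179) = -0.1972
Numerator = -((-0.1972) + 0.179 + 0.36 * 0.179^2) = 0.0067
Denominator = 118.9 * (0.179^(1/3) - 0.179/2) = 56.3674
nu = 0.0067 / 56.3674 = 1.1882e-04 mol/cm^3

1.1882e-04 mol/cm^3


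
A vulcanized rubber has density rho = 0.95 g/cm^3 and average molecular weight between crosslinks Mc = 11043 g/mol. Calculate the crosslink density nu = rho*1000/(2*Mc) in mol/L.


nu = rho * 1000 / (2 * Mc)
nu = 0.95 * 1000 / (2 * 11043)
nu = 950.0 / 22086
nu = 0.0430 mol/L

0.0430 mol/L


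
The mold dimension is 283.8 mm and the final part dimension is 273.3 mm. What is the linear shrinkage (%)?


Shrinkage = (mold - part) / mold * 100
= (283.8 - 273.3) / 283.8 * 100
= 10.5 / 283.8 * 100
= 3.7%

3.7%


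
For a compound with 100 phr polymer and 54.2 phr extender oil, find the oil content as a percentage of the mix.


Oil % = oil / (100 + oil) * 100
= 54.2 / (100 + 54.2) * 100
= 54.2 / 154.2 * 100
= 35.15%

35.15%


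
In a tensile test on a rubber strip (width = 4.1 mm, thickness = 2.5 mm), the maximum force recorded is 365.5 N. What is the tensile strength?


Area = width * thickness = 4.1 * 2.5 = 10.25 mm^2
TS = force / area = 365.5 / 10.25 = 35.66 MPa

35.66 MPa


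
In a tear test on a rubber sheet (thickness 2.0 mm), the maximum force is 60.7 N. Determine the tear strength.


Tear strength = force / thickness
= 60.7 / 2.0
= 30.35 N/mm

30.35 N/mm


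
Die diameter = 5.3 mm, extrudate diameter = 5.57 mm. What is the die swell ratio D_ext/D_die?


Die swell ratio = D_extrudate / D_die
= 5.57 / 5.3
= 1.051

Die swell = 1.051


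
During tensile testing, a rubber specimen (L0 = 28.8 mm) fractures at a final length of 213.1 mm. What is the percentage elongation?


Elongation = (Lf - L0) / L0 * 100
= (213.1 - 28.8) / 28.8 * 100
= 184.3 / 28.8 * 100
= 639.9%

639.9%


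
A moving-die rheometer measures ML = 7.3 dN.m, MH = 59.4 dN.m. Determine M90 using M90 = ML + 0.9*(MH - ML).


M90 = ML + 0.9 * (MH - ML)
M90 = 7.3 + 0.9 * (59.4 - 7.3)
M90 = 7.3 + 0.9 * 52.1
M90 = 54.19 dN.m

54.19 dN.m


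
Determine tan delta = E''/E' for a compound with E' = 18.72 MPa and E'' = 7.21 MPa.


tan delta = E'' / E'
= 7.21 / 18.72
= 0.3851

tan delta = 0.3851


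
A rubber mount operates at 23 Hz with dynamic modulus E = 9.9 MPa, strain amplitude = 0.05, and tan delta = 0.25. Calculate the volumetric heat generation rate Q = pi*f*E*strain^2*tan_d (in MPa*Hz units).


Q = pi * f * E * strain^2 * tan_d
= pi * 23 * 9.9 * 0.05^2 * 0.25
= pi * 23 * 9.9 * 0.0025 * 0.25
= 0.4471

Q = 0.4471


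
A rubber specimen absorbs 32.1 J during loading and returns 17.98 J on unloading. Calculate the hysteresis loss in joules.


Hysteresis loss = loading - unloading
= 32.1 - 17.98
= 14.12 J

14.12 J


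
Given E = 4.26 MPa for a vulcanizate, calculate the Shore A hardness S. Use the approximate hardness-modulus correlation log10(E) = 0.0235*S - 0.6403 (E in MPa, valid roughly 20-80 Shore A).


log10(E) = 0.0235*S - 0.6403  =>  S = (log10(E) + 0.6403) / 0.0235
log10(4.26) = 0.629410
S = (0.629410 + 0.6403) / 0.0235 = 1.269710 / 0.0235
S = 54.0

Shore A = 54.0


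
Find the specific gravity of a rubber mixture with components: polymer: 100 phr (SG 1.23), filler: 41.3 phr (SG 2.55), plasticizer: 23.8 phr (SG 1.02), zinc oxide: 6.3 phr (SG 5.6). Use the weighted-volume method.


Sum of weights = 171.4
Volume contributions:
  polymer: 100/1.23 = 81.3008
  filler: 41.3/2.55 = 16.1961
  plasticizer: 23.8/1.02 = 23.3333
  zinc oxide: 6.3/5.6 = 1.1250
Sum of volumes = 121.9552
SG = 171.4 / 121.9552 = 1.405

SG = 1.405


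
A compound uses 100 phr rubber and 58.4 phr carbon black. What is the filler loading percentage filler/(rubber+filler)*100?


Filler % = filler / (rubber + filler) * 100
= 58.4 / (100 + 58.4) * 100
= 58.4 / 158.4 * 100
= 36.87%

36.87%


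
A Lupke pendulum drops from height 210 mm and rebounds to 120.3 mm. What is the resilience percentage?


Resilience = h_rebound / h_drop * 100
= 120.3 / 210 * 100
= 57.3%

57.3%


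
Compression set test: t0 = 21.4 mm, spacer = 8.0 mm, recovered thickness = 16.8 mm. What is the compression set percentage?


CS = (t0 - recovered) / (t0 - ts) * 100
= (21.4 - 16.8) / (21.4 - 8.0) * 100
= 4.6 / 13.4 * 100
= 34.3%

34.3%


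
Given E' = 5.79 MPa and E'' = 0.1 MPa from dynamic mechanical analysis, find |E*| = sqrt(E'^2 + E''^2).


|E*| = sqrt(E'^2 + E''^2)
= sqrt(5.79^2 + 0.1^2)
= sqrt(33.5241 + 0.0100)
= 5.791 MPa

5.791 MPa


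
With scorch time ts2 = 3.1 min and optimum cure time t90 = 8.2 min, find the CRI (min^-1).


CRI = 100 / (t90 - ts2)
= 100 / (8.2 - 3.1)
= 100 / 5.1
= 19.61 min^-1

19.61 min^-1


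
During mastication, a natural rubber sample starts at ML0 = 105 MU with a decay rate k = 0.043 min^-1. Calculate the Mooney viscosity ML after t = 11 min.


ML = ML0 * exp(-k * t)
ML = 105 * exp(-0.043 * 11)
ML = 105 * 0.6231
ML = 65.43 MU

65.43 MU


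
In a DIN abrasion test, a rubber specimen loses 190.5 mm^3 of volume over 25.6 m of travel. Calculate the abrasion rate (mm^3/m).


Rate = volume_loss / distance
= 190.5 / 25.6
= 7.441 mm^3/m

7.441 mm^3/m


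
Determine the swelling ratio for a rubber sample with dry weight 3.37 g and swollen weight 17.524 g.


Q = W_swollen / W_dry
Q = 17.524 / 3.37
Q = 5.2

Q = 5.2


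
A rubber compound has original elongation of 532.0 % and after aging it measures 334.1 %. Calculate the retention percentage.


Retention = aged / original * 100
= 334.1 / 532.0 * 100
= 62.8%

62.8%


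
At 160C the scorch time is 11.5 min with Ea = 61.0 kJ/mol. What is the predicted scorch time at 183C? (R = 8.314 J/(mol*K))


Convert temperatures: T1 = 160 + 273.15 = 433.15 K, T2 = 183 + 273.15 = 456.15 K
ts2_new = 11.5 * exp(61000 / 8.314 * (1/456.15 - 1/433.15))
1/T2 - 1/T1 = -1.1641e-04
ts2_new = 4.9 min

4.9 min


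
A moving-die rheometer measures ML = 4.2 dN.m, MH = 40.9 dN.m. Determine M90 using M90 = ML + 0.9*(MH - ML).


M90 = ML + 0.9 * (MH - ML)
M90 = 4.2 + 0.9 * (40.9 - 4.2)
M90 = 4.2 + 0.9 * 36.7
M90 = 37.23 dN.m

37.23 dN.m


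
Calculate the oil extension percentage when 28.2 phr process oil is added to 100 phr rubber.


Oil % = oil / (100 + oil) * 100
= 28.2 / (100 + 28.2) * 100
= 28.2 / 128.2 * 100
= 22.0%

22.0%


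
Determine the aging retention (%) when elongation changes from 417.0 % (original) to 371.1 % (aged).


Retention = aged / original * 100
= 371.1 / 417.0 * 100
= 89.0%

89.0%


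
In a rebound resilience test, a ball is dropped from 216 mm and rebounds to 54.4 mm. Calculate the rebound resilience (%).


Resilience = h_rebound / h_drop * 100
= 54.4 / 216 * 100
= 25.2%

25.2%


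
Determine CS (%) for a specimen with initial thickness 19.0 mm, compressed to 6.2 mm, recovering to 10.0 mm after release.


CS = (t0 - recovered) / (t0 - ts) * 100
= (19.0 - 10.0) / (19.0 - 6.2) * 100
= 9.0 / 12.8 * 100
= 70.3%

70.3%


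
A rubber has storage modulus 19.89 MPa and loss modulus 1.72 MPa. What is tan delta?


tan delta = E'' / E'
= 1.72 / 19.89
= 0.0865

tan delta = 0.0865


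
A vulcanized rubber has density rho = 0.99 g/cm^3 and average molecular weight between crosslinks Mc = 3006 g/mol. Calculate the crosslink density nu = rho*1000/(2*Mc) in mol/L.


nu = rho * 1000 / (2 * Mc)
nu = 0.99 * 1000 / (2 * 3006)
nu = 990.0 / 6012
nu = 0.1647 mol/L

0.1647 mol/L


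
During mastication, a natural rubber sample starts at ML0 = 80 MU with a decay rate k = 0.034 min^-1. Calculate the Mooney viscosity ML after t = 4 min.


ML = ML0 * exp(-k * t)
ML = 80 * exp(-0.034 * 4)
ML = 80 * 0.8728
ML = 69.83 MU

69.83 MU


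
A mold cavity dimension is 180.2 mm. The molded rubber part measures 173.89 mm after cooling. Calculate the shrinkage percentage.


Shrinkage = (mold - part) / mold * 100
= (180.2 - 173.89) / 180.2 * 100
= 6.31 / 180.2 * 100
= 3.5%

3.5%


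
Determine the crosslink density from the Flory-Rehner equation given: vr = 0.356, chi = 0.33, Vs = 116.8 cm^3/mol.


ln(1 - vr) = ln(1 - 0.356) = -0.4401
Numerator = -((-0.4401) + 0.356 + 0.33 * 0.356^2) = 0.0422
Denominator = 116.8 * (0.356^(1/3) - 0.356/2) = 61.9897
nu = 0.0422 / 61.9897 = 6.8130e-04 mol/cm^3

6.8130e-04 mol/cm^3


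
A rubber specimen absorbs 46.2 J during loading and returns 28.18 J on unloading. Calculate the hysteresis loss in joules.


Hysteresis loss = loading - unloading
= 46.2 - 28.18
= 18.02 J

18.02 J


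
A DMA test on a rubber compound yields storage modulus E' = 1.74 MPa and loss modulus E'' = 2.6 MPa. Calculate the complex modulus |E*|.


|E*| = sqrt(E'^2 + E''^2)
= sqrt(1.74^2 + 2.6^2)
= sqrt(3.0276 + 6.7600)
= 3.129 MPa

3.129 MPa


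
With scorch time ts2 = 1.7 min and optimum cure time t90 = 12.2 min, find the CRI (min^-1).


CRI = 100 / (t90 - ts2)
= 100 / (12.2 - 1.7)
= 100 / 10.5
= 9.52 min^-1

9.52 min^-1


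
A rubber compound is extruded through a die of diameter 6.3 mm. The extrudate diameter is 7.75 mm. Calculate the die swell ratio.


Die swell ratio = D_extrudate / D_die
= 7.75 / 6.3
= 1.23

Die swell = 1.23


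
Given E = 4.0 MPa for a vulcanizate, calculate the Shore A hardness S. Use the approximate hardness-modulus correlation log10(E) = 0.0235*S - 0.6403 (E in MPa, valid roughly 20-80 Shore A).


log10(E) = 0.0235*S - 0.6403  =>  S = (log10(E) + 0.6403) / 0.0235
log10(4.0) = 0.602060
S = (0.602060 + 0.6403) / 0.0235 = 1.242360 / 0.0235
S = 52.9

Shore A = 52.9


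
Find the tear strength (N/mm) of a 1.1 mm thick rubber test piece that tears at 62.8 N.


Tear strength = force / thickness
= 62.8 / 1.1
= 57.09 N/mm

57.09 N/mm


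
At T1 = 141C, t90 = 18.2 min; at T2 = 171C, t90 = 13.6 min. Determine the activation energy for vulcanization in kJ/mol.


T1 = 414.15 K, T2 = 444.15 K
1/T1 - 1/T2 = 1.6309e-04
ln(t1/t2) = ln(18.2/13.6) = 0.2914
Ea = 8.314 * 0.2914 / 1.6309e-04 = 14852.3032 J/mol
Ea = 14.85 kJ/mol

14.85 kJ/mol


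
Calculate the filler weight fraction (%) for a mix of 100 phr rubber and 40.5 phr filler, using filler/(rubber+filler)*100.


Filler % = filler / (rubber + filler) * 100
= 40.5 / (100 + 40.5) * 100
= 40.5 / 140.5 * 100
= 28.83%

28.83%


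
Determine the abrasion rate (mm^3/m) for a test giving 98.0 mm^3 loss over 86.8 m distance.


Rate = volume_loss / distance
= 98.0 / 86.8
= 1.129 mm^3/m

1.129 mm^3/m


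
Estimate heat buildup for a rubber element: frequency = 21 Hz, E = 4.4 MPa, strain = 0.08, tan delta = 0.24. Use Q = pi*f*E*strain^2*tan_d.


Q = pi * f * E * strain^2 * tan_d
= pi * 21 * 4.4 * 0.08^2 * 0.24
= pi * 21 * 4.4 * 0.0064 * 0.24
= 0.4459

Q = 0.4459


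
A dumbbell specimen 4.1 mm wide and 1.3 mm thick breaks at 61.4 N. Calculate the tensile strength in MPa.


Area = width * thickness = 4.1 * 1.3 = 5.33 mm^2
TS = force / area = 61.4 / 5.33 = 11.52 MPa

11.52 MPa


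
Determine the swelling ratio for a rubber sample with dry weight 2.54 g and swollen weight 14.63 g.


Q = W_swollen / W_dry
Q = 14.63 / 2.54
Q = 5.76

Q = 5.76


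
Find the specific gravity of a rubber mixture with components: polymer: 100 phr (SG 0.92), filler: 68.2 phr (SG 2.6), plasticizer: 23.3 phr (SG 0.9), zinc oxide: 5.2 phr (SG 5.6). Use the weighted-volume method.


Sum of weights = 196.7
Volume contributions:
  polymer: 100/0.92 = 108.6957
  filler: 68.2/2.6 = 26.2308
  plasticizer: 23.3/0.9 = 25.8889
  zinc oxide: 5.2/5.6 = 0.9286
Sum of volumes = 161.7439
SG = 196.7 / 161.7439 = 1.216

SG = 1.216


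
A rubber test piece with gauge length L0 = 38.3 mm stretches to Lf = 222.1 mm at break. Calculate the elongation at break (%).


Elongation = (Lf - L0) / L0 * 100
= (222.1 - 38.3) / 38.3 * 100
= 183.8 / 38.3 * 100
= 479.9%

479.9%


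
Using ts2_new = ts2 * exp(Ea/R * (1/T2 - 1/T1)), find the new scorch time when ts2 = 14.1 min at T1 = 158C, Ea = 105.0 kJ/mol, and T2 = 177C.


Convert temperatures: T1 = 158 + 273.15 = 431.15 K, T2 = 177 + 273.15 = 450.15 K
ts2_new = 14.1 * exp(105000 / 8.314 * (1/450.15 - 1/431.15))
1/T2 - 1/T1 = -9.7897e-05
ts2_new = 4.1 min

4.1 min


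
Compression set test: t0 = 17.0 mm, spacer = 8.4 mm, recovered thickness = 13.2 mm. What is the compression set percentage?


CS = (t0 - recovered) / (t0 - ts) * 100
= (17.0 - 13.2) / (17.0 - 8.4) * 100
= 3.8 / 8.6 * 100
= 44.2%

44.2%


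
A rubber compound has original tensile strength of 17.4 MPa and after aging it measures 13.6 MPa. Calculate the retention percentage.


Retention = aged / original * 100
= 13.6 / 17.4 * 100
= 78.2%

78.2%


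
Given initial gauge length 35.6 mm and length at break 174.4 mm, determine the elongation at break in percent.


Elongation = (Lf - L0) / L0 * 100
= (174.4 - 35.6) / 35.6 * 100
= 138.8 / 35.6 * 100
= 389.9%

389.9%


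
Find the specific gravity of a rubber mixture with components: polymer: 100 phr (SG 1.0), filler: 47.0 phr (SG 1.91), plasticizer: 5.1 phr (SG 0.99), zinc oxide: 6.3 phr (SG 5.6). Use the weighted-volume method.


Sum of weights = 158.4
Volume contributions:
  polymer: 100/1.0 = 100.0000
  filler: 47.0/1.91 = 24.6073
  plasticizer: 5.1/0.99 = 5.1515
  zinc oxide: 6.3/5.6 = 1.1250
Sum of volumes = 130.8838
SG = 158.4 / 130.8838 = 1.21

SG = 1.21


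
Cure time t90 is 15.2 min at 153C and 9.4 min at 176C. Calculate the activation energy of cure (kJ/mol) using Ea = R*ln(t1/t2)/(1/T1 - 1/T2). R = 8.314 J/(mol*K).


T1 = 426.15 K, T2 = 449.15 K
1/T1 - 1/T2 = 1.2016e-04
ln(t1/t2) = ln(15.2/9.4) = 0.4806
Ea = 8.314 * 0.4806 / 1.2016e-04 = 33251.1722 J/mol
Ea = 33.25 kJ/mol

33.25 kJ/mol


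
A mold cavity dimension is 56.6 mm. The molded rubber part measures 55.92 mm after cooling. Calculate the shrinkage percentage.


Shrinkage = (mold - part) / mold * 100
= (56.6 - 55.92) / 56.6 * 100
= 0.68 / 56.6 * 100
= 1.2%

1.2%


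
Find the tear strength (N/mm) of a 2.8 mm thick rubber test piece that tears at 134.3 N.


Tear strength = force / thickness
= 134.3 / 2.8
= 47.96 N/mm

47.96 N/mm


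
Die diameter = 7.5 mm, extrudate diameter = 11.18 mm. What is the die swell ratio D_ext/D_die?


Die swell ratio = D_extrudate / D_die
= 11.18 / 7.5
= 1.491

Die swell = 1.491


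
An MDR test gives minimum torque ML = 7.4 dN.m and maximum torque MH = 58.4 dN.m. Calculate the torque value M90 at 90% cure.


M90 = ML + 0.9 * (MH - ML)
M90 = 7.4 + 0.9 * (58.4 - 7.4)
M90 = 7.4 + 0.9 * 51.0
M90 = 53.3 dN.m

53.3 dN.m


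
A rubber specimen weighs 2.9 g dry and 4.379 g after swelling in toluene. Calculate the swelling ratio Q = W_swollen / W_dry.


Q = W_swollen / W_dry
Q = 4.379 / 2.9
Q = 1.51

Q = 1.51


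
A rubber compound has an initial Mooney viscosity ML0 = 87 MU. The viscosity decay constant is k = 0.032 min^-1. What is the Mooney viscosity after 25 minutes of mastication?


ML = ML0 * exp(-k * t)
ML = 87 * exp(-0.032 * 25)
ML = 87 * 0.4493
ML = 39.09 MU

39.09 MU


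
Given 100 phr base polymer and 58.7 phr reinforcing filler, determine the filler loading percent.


Filler % = filler / (rubber + filler) * 100
= 58.7 / (100 + 58.7) * 100
= 58.7 / 158.7 * 100
= 36.99%

36.99%


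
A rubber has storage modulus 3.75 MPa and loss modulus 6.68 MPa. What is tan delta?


tan delta = E'' / E'
= 6.68 / 3.75
= 1.7813

tan delta = 1.7813


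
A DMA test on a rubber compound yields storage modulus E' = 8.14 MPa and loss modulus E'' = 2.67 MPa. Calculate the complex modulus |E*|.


|E*| = sqrt(E'^2 + E''^2)
= sqrt(8.14^2 + 2.67^2)
= sqrt(66.2596 + 7.1289)
= 8.567 MPa

8.567 MPa


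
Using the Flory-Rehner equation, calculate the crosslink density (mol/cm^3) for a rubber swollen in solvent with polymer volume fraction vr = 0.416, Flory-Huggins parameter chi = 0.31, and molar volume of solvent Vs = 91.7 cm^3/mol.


ln(1 - vr) = ln(1 - 0.416) = -0.5379
Numerator = -((-0.5379) + 0.416 + 0.31 * 0.416^2) = 0.0682
Denominator = 91.7 * (0.416^(1/3) - 0.416/2) = 49.3807
nu = 0.0682 / 49.3807 = 0.0014 mol/cm^3

0.0014 mol/cm^3


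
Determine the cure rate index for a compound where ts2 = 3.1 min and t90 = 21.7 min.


CRI = 100 / (t90 - ts2)
= 100 / (21.7 - 3.1)
= 100 / 18.6
= 5.38 min^-1

5.38 min^-1


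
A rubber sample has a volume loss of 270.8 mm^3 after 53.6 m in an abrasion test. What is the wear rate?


Rate = volume_loss / distance
= 270.8 / 53.6
= 5.052 mm^3/m

5.052 mm^3/m


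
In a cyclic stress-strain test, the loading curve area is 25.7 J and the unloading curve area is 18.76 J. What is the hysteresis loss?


Hysteresis loss = loading - unloading
= 25.7 - 18.76
= 6.94 J

6.94 J


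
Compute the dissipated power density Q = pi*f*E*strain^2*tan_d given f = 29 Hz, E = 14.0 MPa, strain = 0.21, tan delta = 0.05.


Q = pi * f * E * strain^2 * tan_d
= pi * 29 * 14.0 * 0.21^2 * 0.05
= pi * 29 * 14.0 * 0.0441 * 0.05
= 2.8124

Q = 2.8124


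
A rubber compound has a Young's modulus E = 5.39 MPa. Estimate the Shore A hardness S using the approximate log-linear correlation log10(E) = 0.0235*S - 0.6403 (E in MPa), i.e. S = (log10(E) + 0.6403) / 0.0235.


log10(E) = 0.0235*S - 0.6403  =>  S = (log10(E) + 0.6403) / 0.0235
log10(5.39) = 0.731589
S = (0.731589 + 0.6403) / 0.0235 = 1.371889 / 0.0235
S = 58.4

Shore A = 58.4


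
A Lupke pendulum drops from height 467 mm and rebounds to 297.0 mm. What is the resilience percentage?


Resilience = h_rebound / h_drop * 100
= 297.0 / 467 * 100
= 63.6%

63.6%


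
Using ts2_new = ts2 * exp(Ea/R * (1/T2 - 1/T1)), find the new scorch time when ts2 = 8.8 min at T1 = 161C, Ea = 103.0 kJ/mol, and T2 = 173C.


Convert temperatures: T1 = 161 + 273.15 = 434.15 K, T2 = 173 + 273.15 = 446.15 K
ts2_new = 8.8 * exp(103000 / 8.314 * (1/446.15 - 1/434.15))
1/T2 - 1/T1 = -6.1953e-05
ts2_new = 4.08 min

4.08 min


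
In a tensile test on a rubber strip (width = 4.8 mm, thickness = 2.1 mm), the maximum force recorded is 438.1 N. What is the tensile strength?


Area = width * thickness = 4.8 * 2.1 = 10.08 mm^2
TS = force / area = 438.1 / 10.08 = 43.46 MPa

43.46 MPa


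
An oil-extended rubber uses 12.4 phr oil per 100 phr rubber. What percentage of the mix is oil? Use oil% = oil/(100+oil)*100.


Oil % = oil / (100 + oil) * 100
= 12.4 / (100 + 12.4) * 100
= 12.4 / 112.4 * 100
= 11.03%

11.03%


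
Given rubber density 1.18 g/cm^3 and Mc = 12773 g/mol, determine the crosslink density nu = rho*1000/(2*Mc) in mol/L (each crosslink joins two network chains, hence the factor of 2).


nu = rho * 1000 / (2 * Mc)
nu = 1.18 * 1000 / (2 * 12773)
nu = 1180.0 / 25546
nu = 0.0462 mol/L

0.0462 mol/L


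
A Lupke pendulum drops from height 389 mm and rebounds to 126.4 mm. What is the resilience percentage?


Resilience = h_rebound / h_drop * 100
= 126.4 / 389 * 100
= 32.5%

32.5%


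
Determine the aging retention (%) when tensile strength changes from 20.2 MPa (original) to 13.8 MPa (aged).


Retention = aged / original * 100
= 13.8 / 20.2 * 100
= 68.3%

68.3%


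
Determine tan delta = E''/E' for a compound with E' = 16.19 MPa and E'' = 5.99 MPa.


tan delta = E'' / E'
= 5.99 / 16.19
= 0.37

tan delta = 0.37


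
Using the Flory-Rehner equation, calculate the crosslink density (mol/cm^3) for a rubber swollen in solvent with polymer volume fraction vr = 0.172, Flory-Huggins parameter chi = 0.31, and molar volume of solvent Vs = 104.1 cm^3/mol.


ln(1 - vr) = ln(1 - 0.172) = -0.1887
Numerator = -((-0.1887) + 0.172 + 0.31 * 0.172^2) = 0.0076
Denominator = 104.1 * (0.172^(1/3) - 0.172/2) = 48.9405
nu = 0.0076 / 48.9405 = 1.5470e-04 mol/cm^3

1.5470e-04 mol/cm^3


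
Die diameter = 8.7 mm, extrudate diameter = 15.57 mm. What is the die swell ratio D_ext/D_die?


Die swell ratio = D_extrudate / D_die
= 15.57 / 8.7
= 1.79

Die swell = 1.79


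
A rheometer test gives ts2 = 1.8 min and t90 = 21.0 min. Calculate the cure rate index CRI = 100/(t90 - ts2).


CRI = 100 / (t90 - ts2)
= 100 / (21.0 - 1.8)
= 100 / 19.2
= 5.21 min^-1

5.21 min^-1


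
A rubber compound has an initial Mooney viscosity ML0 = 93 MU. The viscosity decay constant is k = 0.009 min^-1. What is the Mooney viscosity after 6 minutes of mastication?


ML = ML0 * exp(-k * t)
ML = 93 * exp(-0.009 * 6)
ML = 93 * 0.9474
ML = 88.11 MU

88.11 MU


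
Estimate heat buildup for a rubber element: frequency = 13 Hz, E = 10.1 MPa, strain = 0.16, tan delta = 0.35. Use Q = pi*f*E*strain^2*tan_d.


Q = pi * f * E * strain^2 * tan_d
= pi * 13 * 10.1 * 0.16^2 * 0.35
= pi * 13 * 10.1 * 0.0256 * 0.35
= 3.6959

Q = 3.6959


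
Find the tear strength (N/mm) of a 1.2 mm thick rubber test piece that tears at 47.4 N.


Tear strength = force / thickness
= 47.4 / 1.2
= 39.5 N/mm

39.5 N/mm


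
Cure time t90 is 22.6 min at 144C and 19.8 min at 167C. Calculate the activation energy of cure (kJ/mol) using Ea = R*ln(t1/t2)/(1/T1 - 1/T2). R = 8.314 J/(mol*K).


T1 = 417.15 K, T2 = 440.15 K
1/T1 - 1/T2 = 1.2527e-04
ln(t1/t2) = ln(22.6/19.8) = 0.1323
Ea = 8.314 * 0.1323 / 1.2527e-04 = 8778.6922 J/mol
Ea = 8.78 kJ/mol

8.78 kJ/mol


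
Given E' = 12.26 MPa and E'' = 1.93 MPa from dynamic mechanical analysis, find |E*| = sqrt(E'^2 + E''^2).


|E*| = sqrt(E'^2 + E''^2)
= sqrt(12.26^2 + 1.93^2)
= sqrt(150.3076 + 3.7249)
= 12.411 MPa

12.411 MPa


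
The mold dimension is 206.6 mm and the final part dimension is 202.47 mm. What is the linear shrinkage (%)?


Shrinkage = (mold - part) / mold * 100
= (206.6 - 202.47) / 206.6 * 100
= 4.13 / 206.6 * 100
= 2.0%

2.0%


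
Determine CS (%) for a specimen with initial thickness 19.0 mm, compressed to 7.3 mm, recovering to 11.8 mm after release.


CS = (t0 - recovered) / (t0 - ts) * 100
= (19.0 - 11.8) / (19.0 - 7.3) * 100
= 7.2 / 11.7 * 100
= 61.5%

61.5%


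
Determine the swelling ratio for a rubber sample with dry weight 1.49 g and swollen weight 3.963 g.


Q = W_swollen / W_dry
Q = 3.963 / 1.49
Q = 2.66

Q = 2.66


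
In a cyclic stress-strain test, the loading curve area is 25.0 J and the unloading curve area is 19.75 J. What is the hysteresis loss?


Hysteresis loss = loading - unloading
= 25.0 - 19.75
= 5.25 J

5.25 J


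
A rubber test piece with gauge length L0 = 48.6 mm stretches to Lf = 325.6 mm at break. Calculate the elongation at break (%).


Elongation = (Lf - L0) / L0 * 100
= (325.6 - 48.6) / 48.6 * 100
= 277.0 / 48.6 * 100
= 570.0%

570.0%


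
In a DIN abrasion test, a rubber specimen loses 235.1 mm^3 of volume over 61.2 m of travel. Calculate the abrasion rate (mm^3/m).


Rate = volume_loss / distance
= 235.1 / 61.2
= 3.842 mm^3/m

3.842 mm^3/m


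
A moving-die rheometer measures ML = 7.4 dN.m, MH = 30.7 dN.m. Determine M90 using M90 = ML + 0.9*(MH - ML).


M90 = ML + 0.9 * (MH - ML)
M90 = 7.4 + 0.9 * (30.7 - 7.4)
M90 = 7.4 + 0.9 * 23.3
M90 = 28.37 dN.m

28.37 dN.m


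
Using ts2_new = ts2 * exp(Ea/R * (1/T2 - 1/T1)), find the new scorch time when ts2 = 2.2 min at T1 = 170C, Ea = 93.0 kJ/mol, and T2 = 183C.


Convert temperatures: T1 = 170 + 273.15 = 443.15 K, T2 = 183 + 273.15 = 456.15 K
ts2_new = 2.2 * exp(93000 / 8.314 * (1/456.15 - 1/443.15))
1/T2 - 1/T1 = -6.4311e-05
ts2_new = 1.07 min

1.07 min


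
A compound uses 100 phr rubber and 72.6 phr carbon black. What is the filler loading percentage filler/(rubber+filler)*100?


Filler % = filler / (rubber + filler) * 100
= 72.6 / (100 + 72.6) * 100
= 72.6 / 172.6 * 100
= 42.06%

42.06%


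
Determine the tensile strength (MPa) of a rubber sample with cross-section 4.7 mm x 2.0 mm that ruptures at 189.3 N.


Area = width * thickness = 4.7 * 2.0 = 9.4 mm^2
TS = force / area = 189.3 / 9.4 = 20.14 MPa

20.14 MPa


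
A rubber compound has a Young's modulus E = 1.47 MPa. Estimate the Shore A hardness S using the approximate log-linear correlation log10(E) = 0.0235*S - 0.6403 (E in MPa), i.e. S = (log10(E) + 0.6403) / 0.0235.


log10(E) = 0.0235*S - 0.6403  =>  S = (log10(E) + 0.6403) / 0.0235
log10(1.47) = 0.167317
S = (0.167317 + 0.6403) / 0.0235 = 0.807617 / 0.0235
S = 34.4

Shore A = 34.4


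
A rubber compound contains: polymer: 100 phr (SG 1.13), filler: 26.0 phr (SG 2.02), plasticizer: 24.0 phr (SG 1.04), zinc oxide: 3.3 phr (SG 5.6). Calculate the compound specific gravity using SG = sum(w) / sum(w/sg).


Sum of weights = 153.3
Volume contributions:
  polymer: 100/1.13 = 88.4956
  filler: 26.0/2.02 = 12.8713
  plasticizer: 24.0/1.04 = 23.0769
  zinc oxide: 3.3/5.6 = 0.5893
Sum of volumes = 125.0331
SG = 153.3 / 125.0331 = 1.226

SG = 1.226


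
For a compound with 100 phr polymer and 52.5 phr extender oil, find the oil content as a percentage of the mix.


Oil % = oil / (100 + oil) * 100
= 52.5 / (100 + 52.5) * 100
= 52.5 / 152.5 * 100
= 34.43%

34.43%


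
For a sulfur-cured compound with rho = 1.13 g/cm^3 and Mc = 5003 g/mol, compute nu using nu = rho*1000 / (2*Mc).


nu = rho * 1000 / (2 * Mc)
nu = 1.13 * 1000 / (2 * 5003)
nu = 1130.0 / 10006
nu = 0.1129 mol/L

0.1129 mol/L


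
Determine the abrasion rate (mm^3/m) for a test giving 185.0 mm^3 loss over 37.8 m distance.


Rate = volume_loss / distance
= 185.0 / 37.8
= 4.894 mm^3/m

4.894 mm^3/m


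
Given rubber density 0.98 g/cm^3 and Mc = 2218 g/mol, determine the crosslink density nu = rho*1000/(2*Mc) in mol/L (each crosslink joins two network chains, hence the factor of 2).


nu = rho * 1000 / (2 * Mc)
nu = 0.98 * 1000 / (2 * 2218)
nu = 980.0 / 4436
nu = 0.2209 mol/L

0.2209 mol/L


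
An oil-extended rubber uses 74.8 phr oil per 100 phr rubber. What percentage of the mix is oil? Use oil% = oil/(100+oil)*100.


Oil % = oil / (100 + oil) * 100
= 74.8 / (100 + 74.8) * 100
= 74.8 / 174.8 * 100
= 42.79%

42.79%


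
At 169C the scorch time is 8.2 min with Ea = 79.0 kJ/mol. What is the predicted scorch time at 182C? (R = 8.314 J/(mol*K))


Convert temperatures: T1 = 169 + 273.15 = 442.15 K, T2 = 182 + 273.15 = 455.15 K
ts2_new = 8.2 * exp(79000 / 8.314 * (1/455.15 - 1/442.15))
1/T2 - 1/T1 = -6.4598e-05
ts2_new = 4.44 min

4.44 min


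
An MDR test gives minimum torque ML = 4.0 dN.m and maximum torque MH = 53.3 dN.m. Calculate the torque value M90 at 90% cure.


M90 = ML + 0.9 * (MH - ML)
M90 = 4.0 + 0.9 * (53.3 - 4.0)
M90 = 4.0 + 0.9 * 49.3
M90 = 48.37 dN.m

48.37 dN.m


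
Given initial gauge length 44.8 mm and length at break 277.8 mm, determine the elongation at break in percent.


Elongation = (Lf - L0) / L0 * 100
= (277.8 - 44.8) / 44.8 * 100
= 233.0 / 44.8 * 100
= 520.1%

520.1%


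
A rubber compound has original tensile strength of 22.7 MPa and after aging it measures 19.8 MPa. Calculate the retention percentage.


Retention = aged / original * 100
= 19.8 / 22.7 * 100
= 87.2%

87.2%


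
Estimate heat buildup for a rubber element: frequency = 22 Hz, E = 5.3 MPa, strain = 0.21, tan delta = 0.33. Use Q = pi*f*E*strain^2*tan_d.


Q = pi * f * E * strain^2 * tan_d
= pi * 22 * 5.3 * 0.21^2 * 0.33
= pi * 22 * 5.3 * 0.0441 * 0.33
= 5.3309

Q = 5.3309


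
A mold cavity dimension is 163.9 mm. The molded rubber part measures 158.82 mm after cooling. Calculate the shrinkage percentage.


Shrinkage = (mold - part) / mold * 100
= (163.9 - 158.82) / 163.9 * 100
= 5.08 / 163.9 * 100
= 3.1%

3.1%


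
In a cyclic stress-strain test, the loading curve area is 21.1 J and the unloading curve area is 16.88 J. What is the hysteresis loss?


Hysteresis loss = loading - unloading
= 21.1 - 16.88
= 4.22 J

4.22 J


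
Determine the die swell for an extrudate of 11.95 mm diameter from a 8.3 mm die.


Die swell ratio = D_extrudate / D_die
= 11.95 / 8.3
= 1.44

Die swell = 1.44


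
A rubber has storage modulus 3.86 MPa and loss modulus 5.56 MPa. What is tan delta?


tan delta = E'' / E'
= 5.56 / 3.86
= 1.4404

tan delta = 1.4404


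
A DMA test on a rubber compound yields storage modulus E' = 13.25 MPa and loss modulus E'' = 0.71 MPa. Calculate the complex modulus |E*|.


|E*| = sqrt(E'^2 + E''^2)
= sqrt(13.25^2 + 0.71^2)
= sqrt(175.5625 + 0.5041)
= 13.269 MPa

13.269 MPa


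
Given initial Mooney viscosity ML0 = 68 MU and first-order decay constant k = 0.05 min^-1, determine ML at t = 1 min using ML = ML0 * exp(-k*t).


ML = ML0 * exp(-k * t)
ML = 68 * exp(-0.05 * 1)
ML = 68 * 0.9512
ML = 64.68 MU

64.68 MU


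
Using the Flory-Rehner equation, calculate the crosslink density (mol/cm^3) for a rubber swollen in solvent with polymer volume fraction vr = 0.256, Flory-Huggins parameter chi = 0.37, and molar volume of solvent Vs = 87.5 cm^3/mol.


ln(1 - vr) = ln(1 - 0.256) = -0.2957
Numerator = -((-0.2957) + 0.256 + 0.37 * 0.256^2) = 0.0155
Denominator = 87.5 * (0.256^(1/3) - 0.256/2) = 44.3590
nu = 0.0155 / 44.3590 = 3.4865e-04 mol/cm^3

3.4865e-04 mol/cm^3


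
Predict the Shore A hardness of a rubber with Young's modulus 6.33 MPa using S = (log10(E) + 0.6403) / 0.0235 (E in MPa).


log10(E) = 0.0235*S - 0.6403  =>  S = (log10(E) + 0.6403) / 0.0235
log10(6.33) = 0.801404
S = (0.801404 + 0.6403) / 0.0235 = 1.441704 / 0.0235
S = 61.3

Shore A = 61.3


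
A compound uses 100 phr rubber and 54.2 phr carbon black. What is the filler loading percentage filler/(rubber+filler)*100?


Filler % = filler / (rubber + filler) * 100
= 54.2 / (100 + 54.2) * 100
= 54.2 / 154.2 * 100
= 35.15%

35.15%


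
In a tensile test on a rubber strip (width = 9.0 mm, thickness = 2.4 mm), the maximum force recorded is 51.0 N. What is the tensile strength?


Area = width * thickness = 9.0 * 2.4 = 21.6 mm^2
TS = force / area = 51.0 / 21.6 = 2.36 MPa

2.36 MPa


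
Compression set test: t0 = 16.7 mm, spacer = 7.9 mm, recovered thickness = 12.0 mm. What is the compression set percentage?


CS = (t0 - recovered) / (t0 - ts) * 100
= (16.7 - 12.0) / (16.7 - 7.9) * 100
= 4.7 / 8.8 * 100
= 53.4%

53.4%


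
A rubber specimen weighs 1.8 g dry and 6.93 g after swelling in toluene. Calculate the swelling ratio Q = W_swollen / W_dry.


Q = W_swollen / W_dry
Q = 6.93 / 1.8
Q = 3.85

Q = 3.85


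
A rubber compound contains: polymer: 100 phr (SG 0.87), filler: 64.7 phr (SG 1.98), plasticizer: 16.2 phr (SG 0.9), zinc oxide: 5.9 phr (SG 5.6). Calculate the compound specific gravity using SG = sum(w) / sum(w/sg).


Sum of weights = 186.8
Volume contributions:
  polymer: 100/0.87 = 114.9425
  filler: 64.7/1.98 = 32.6768
  plasticizer: 16.2/0.9 = 18.0000
  zinc oxide: 5.9/5.6 = 1.0536
Sum of volumes = 166.6729
SG = 186.8 / 166.6729 = 1.121

SG = 1.121


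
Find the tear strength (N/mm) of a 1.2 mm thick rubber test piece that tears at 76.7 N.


Tear strength = force / thickness
= 76.7 / 1.2
= 63.92 N/mm

63.92 N/mm


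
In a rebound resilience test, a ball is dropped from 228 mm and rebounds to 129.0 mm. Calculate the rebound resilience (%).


Resilience = h_rebound / h_drop * 100
= 129.0 / 228 * 100
= 56.6%

56.6%


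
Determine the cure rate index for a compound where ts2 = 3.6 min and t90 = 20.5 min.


CRI = 100 / (t90 - ts2)
= 100 / (20.5 - 3.6)
= 100 / 16.9
= 5.92 min^-1

5.92 min^-1


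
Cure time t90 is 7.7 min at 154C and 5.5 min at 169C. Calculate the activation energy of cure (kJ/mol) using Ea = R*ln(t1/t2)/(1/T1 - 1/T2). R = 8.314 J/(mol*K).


T1 = 427.15 K, T2 = 442.15 K
1/T1 - 1/T2 = 7.9422e-05
ln(t1/t2) = ln(7.7/5.5) = 0.3365
Ea = 8.314 * 0.3365 / 7.9422e-05 = 35222.3263 J/mol
Ea = 35.22 kJ/mol

35.22 kJ/mol


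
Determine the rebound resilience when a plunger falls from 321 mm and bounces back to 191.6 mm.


Resilience = h_rebound / h_drop * 100
= 191.6 / 321 * 100
= 59.7%

59.7%


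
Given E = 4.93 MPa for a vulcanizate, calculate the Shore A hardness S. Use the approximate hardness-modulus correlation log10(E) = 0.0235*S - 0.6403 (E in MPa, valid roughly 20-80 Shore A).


log10(E) = 0.0235*S - 0.6403  =>  S = (log10(E) + 0.6403) / 0.0235
log10(4.93) = 0.692847
S = (0.692847 + 0.6403) / 0.0235 = 1.333147 / 0.0235
S = 56.7

Shore A = 56.7


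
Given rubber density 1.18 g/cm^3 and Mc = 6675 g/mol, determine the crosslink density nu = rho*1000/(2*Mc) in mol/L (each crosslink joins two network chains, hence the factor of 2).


nu = rho * 1000 / (2 * Mc)
nu = 1.18 * 1000 / (2 * 6675)
nu = 1180.0 / 13350
nu = 0.0884 mol/L

0.0884 mol/L


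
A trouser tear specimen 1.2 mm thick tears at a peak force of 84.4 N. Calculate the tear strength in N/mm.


Tear strength = force / thickness
= 84.4 / 1.2
= 70.33 N/mm

70.33 N/mm


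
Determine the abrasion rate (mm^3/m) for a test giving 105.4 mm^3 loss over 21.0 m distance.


Rate = volume_loss / distance
= 105.4 / 21.0
= 5.019 mm^3/m

5.019 mm^3/m


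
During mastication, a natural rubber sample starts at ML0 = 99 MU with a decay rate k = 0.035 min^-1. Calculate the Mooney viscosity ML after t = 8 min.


ML = ML0 * exp(-k * t)
ML = 99 * exp(-0.035 * 8)
ML = 99 * 0.7558
ML = 74.82 MU

74.82 MU


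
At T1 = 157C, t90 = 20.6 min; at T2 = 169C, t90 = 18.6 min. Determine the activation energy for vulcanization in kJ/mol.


T1 = 430.15 K, T2 = 442.15 K
1/T1 - 1/T2 = 6.3095e-05
ln(t1/t2) = ln(20.6/18.6) = 0.1021
Ea = 8.314 * 0.1021 / 6.3095e-05 = 13457.6589 J/mol
Ea = 13.46 kJ/mol

13.46 kJ/mol


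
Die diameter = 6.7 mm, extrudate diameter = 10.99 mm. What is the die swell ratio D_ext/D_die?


Die swell ratio = D_extrudate / D_die
= 10.99 / 6.7
= 1.64

Die swell = 1.64


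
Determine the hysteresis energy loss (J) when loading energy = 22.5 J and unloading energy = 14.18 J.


Hysteresis loss = loading - unloading
= 22.5 - 14.18
= 8.32 J

8.32 J


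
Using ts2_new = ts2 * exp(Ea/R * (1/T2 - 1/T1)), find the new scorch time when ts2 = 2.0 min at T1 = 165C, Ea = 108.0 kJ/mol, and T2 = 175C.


Convert temperatures: T1 = 165 + 273.15 = 438.15 K, T2 = 175 + 273.15 = 448.15 K
ts2_new = 2.0 * exp(108000 / 8.314 * (1/448.15 - 1/438.15))
1/T2 - 1/T1 = -5.0928e-05
ts2_new = 1.03 min

1.03 min


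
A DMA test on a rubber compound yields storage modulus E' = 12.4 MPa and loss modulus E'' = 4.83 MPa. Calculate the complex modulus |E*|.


|E*| = sqrt(E'^2 + E''^2)
= sqrt(12.4^2 + 4.83^2)
= sqrt(153.7600 + 23.3289)
= 13.307 MPa

13.307 MPa


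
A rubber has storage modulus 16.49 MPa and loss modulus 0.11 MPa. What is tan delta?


tan delta = E'' / E'
= 0.11 / 16.49
= 0.0067

tan delta = 0.0067


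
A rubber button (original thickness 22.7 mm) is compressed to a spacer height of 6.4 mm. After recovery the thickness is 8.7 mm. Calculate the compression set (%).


CS = (t0 - recovered) / (t0 - ts) * 100
= (22.7 - 8.7) / (22.7 - 6.4) * 100
= 14.0 / 16.3 * 100
= 85.9%

85.9%


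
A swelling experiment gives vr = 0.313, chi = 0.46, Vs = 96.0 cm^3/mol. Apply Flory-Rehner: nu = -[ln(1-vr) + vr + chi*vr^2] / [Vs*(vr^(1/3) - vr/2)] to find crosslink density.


ln(1 - vr) = ln(1 - 0.313) = -0.3754
Numerator = -((-0.3754) + 0.313 + 0.46 * 0.313^2) = 0.0174
Denominator = 96.0 * (0.313^(1/3) - 0.313/2) = 50.1567
nu = 0.0174 / 50.1567 = 3.4602e-04 mol/cm^3

3.4602e-04 mol/cm^3


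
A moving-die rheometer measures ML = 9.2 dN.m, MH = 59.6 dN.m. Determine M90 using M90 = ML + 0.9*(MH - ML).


M90 = ML + 0.9 * (MH - ML)
M90 = 9.2 + 0.9 * (59.6 - 9.2)
M90 = 9.2 + 0.9 * 50.4
M90 = 54.56 dN.m

54.56 dN.m


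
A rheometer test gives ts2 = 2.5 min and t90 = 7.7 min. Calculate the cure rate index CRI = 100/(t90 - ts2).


CRI = 100 / (t90 - ts2)
= 100 / (7.7 - 2.5)
= 100 / 5.2
= 19.23 min^-1

19.23 min^-1


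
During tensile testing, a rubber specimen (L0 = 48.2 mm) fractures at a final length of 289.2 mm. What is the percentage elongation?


Elongation = (Lf - L0) / L0 * 100
= (289.2 - 48.2) / 48.2 * 100
= 241.0 / 48.2 * 100
= 500.0%

500.0%


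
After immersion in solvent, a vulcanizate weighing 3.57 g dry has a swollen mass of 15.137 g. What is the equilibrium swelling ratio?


Q = W_swollen / W_dry
Q = 15.137 / 3.57
Q = 4.24

Q = 4.24


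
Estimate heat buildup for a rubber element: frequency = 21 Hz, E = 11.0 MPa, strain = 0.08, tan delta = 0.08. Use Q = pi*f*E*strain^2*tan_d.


Q = pi * f * E * strain^2 * tan_d
= pi * 21 * 11.0 * 0.08^2 * 0.08
= pi * 21 * 11.0 * 0.0064 * 0.08
= 0.3716

Q = 0.3716


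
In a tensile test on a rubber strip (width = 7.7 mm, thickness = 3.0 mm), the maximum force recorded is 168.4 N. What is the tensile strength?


Area = width * thickness = 7.7 * 3.0 = 23.1 mm^2
TS = force / area = 168.4 / 23.1 = 7.29 MPa

7.29 MPa


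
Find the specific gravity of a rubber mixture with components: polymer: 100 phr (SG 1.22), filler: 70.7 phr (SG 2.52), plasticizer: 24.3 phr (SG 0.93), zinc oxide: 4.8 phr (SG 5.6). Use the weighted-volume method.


Sum of weights = 199.8
Volume contributions:
  polymer: 100/1.22 = 81.9672
  filler: 70.7/2.52 = 28.0556
  plasticizer: 24.3/0.93 = 26.1290
  zinc oxide: 4.8/5.6 = 0.8571
Sum of volumes = 137.0089
SG = 199.8 / 137.0089 = 1.458

SG = 1.458


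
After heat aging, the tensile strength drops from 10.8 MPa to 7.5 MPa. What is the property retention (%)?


Retention = aged / original * 100
= 7.5 / 10.8 * 100
= 69.4%

69.4%


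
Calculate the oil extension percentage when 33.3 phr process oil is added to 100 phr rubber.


Oil % = oil / (100 + oil) * 100
= 33.3 / (100 + 33.3) * 100
= 33.3 / 133.3 * 100
= 24.98%

24.98%


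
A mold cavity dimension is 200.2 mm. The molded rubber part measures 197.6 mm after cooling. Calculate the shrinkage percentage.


Shrinkage = (mold - part) / mold * 100
= (200.2 - 197.6) / 200.2 * 100
= 2.6 / 200.2 * 100
= 1.3%

1.3%


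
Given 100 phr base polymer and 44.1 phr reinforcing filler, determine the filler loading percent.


Filler % = filler / (rubber + filler) * 100
= 44.1 / (100 + 44.1) * 100
= 44.1 / 144.1 * 100
= 30.6%

30.6%


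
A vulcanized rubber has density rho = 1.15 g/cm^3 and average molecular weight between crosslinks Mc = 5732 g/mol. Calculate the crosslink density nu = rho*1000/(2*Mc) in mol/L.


nu = rho * 1000 / (2 * Mc)
nu = 1.15 * 1000 / (2 * 5732)
nu = 1150.0 / 11464
nu = 0.1003 mol/L

0.1003 mol/L


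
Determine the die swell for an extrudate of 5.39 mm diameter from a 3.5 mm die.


Die swell ratio = D_extrudate / D_die
= 5.39 / 3.5
= 1.54

Die swell = 1.54
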